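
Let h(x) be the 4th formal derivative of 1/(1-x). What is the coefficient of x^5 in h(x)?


Differentiating 4 times: d^4/dx^4 [1/(1-x)] = 4!/(1-x)^5.
The expansion 1/(1-x)^5 = sum_{k>=0} C(k+4, 4) x^k, so the coefficient of x^n in 4!/(1-x)^5 is 4! * C(n+4, 4).
For n = 5: 24 * C(9, 4) = 24 * 126 = 3024

3024


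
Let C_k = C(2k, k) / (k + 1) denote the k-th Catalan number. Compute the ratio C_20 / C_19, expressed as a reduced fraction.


Using C_k = (2k)! / (k! (k+1)!), the ratio C_{k+1}/C_k simplifies to
C_{k+1}/C_k = [(2k+2)! / ((k+1)! (k+2)!)] * [k! (k+1)! / (2k)!]
 = (2k+2)(2k+1) / ((k+1)(k+2)) = 2(2k+1) / (k+2).
For k = 19: 2(2*19 + 1) / (19 + 2) = 78/21 = 26/7.

26/7


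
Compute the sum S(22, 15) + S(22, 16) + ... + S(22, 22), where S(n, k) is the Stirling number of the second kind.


By definition, S(n, k) counts partitions of an n-set into exactly k nonempty blocks.
Computing row n = 22 for k = 15..22:
S(22, k): 345615943200, 26046574004, 1404142047, 53374629, 1389850, 23485, 231, 1
Sum = 373121447447.

373121447447


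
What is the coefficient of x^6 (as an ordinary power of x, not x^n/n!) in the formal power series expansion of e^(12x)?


The exponential series is e^y = sum_{k>=0} y^k / k!. Substituting y = 12x gives
e^(12x) = sum_{k>=0} 12^k x^k / k!.
So the coefficient of x^n is a^n/n! with a = 12, n = 6:
12^6 / 6! = 2985984/720 = 20736/5

20736/5


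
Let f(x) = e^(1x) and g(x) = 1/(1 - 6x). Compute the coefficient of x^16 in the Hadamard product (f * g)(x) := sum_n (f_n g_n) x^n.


Expanding: f_k = 1^k/k! (from e^(1x)) and g_k = 6^k (from 1/(1 - 6x)). So the Hadamard coefficient (f * g)_k = 1^k 6^k / k! = (6)^k / k!.
For k = 16: 6^16/16! = 2821109907456/20922789888000 = 118098/875875.

118098/875875


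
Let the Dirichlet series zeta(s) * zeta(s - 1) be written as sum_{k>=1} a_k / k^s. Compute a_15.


Convolution gives a_k = sum_{d | k} d * 1 = sum_{d | k} d = sigma(k), the sum of positive divisors of k.
For k = 15, the divisors are 1, 3, 5, 15, so
sigma(15) = 1 + 3 + 5 + 15 = 24.

24


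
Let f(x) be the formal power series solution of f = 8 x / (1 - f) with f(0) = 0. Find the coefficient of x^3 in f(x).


Apply Lagrange inversion: f = 8 x * phi(f) with phi(t) = 1/(1 - t), so
[x^n] f = 8^n * (1/n) [t^(n-1)] phi(t)^n = 8^n * (1/n) [t^(n-1)] (1 - t)^(-n) = 8^n * (1/n) C(2n - 2, n - 1) = 8^n * C_{n-1}.
For n = 3: C_2 = C(4, 2) / 3 = 6/3 = 2.
With the 8^3 = 512 factor, the coefficient is 512 * 2 = 1024.

1024


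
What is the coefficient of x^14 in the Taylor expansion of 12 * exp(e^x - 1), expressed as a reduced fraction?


exp(e^x - 1) = sum_{k>=0} Bell_k x^k / k!, where Bell_k is the k-th Bell number.
So the coefficient of x^14 is 12 * Bell_14 / 14!.
Computing: Bell_14 = 190899322 and 14! = 87178291200, giving
12 * 190899322/87178291200 = 95449661/3632428800.

95449661/3632428800


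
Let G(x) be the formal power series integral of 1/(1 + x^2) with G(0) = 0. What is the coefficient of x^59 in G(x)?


1/(1 + x^2) = sum_{j>=0} (-1)^j x^(2j). Integrating termwise with G(0) = 0:
G(x) = sum_{j>=0} (-1)^j x^(2j+1) / (2j+1) = arctan(x).
Only odd powers are nonzero. For x^59 write 59 = 2*29 + 1, giving
(-1)^29 / 59 = -1/59 = -1/59.

-1/59


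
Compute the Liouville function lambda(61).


The Liouville function is lambda(k) = (-1)^Omega(k), where Omega(k) counts the prime factors of k with multiplicity.
Factoring: 61 = 61, so Omega(61) = 1.
lambda(61) = (-1)^1 = -1.

-1


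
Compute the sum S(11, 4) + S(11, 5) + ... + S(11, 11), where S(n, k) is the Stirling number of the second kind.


By definition, S(n, k) counts partitions of an n-set into exactly k nonempty blocks.
Computing row n = 11 for k = 4..11:
S(11, k): 145750, 246730, 179487, 63987, 11880, 1155, 55, 1
Sum = 649045.

649045


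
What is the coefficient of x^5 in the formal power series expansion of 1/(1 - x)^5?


The expansion 1/(1 - x)^r = sum_{k>=0} C(k + r - 1, r - 1) x^k follows from the multiset / negative-binomial theorem (or from repeated differentiation of the geometric series).
For r = 5 and k = 5:
C(9, 4) = 362880 / (24 * 120) = 126.

126


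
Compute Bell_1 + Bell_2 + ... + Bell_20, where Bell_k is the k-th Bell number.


Recall Bell_k counts set partitions of a k-set (with Bell_0 = 1 by convention).
Bell_1 through Bell_20: 1, 2, 5, 15, 52, 203, 877, 4140, 21147, 115975, 678570, 4213597, 27644437, 190899322, 1382958545, 10480142147, 82864869804, 682076806159, 5832742205057, 51724158235372
Sum = 1 + 2 + 5 + 15 + 52 + 203 + 877 + 4140 + 21147 + 115975 + 678570 + 4213597 + 27644437 + 190899322 + 1382958545 + 10480142147 + 82864869804 + 682076806159 + 5832742205057 + 51724158235372 = 58333928795427.

58333928795427


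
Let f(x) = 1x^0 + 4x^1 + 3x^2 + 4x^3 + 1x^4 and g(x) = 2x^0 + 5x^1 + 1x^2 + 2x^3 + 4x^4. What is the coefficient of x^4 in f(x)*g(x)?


Cauchy product at x^4:
1*4 + 4*2 + 3*1 + 4*5 + 1*2
= 37

37


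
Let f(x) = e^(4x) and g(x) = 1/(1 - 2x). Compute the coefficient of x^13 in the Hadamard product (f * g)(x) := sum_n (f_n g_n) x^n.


Expanding: f_k = 4^k/k! (from e^(4x)) and g_k = 2^k (from 1/(1 - 2x)). So the Hadamard coefficient (f * g)_k = 4^k 2^k / k! = (8)^k / k!.
For k = 13: 8^13/13! = 549755813888/6227020800 = 536870912/6081075.

536870912/6081075


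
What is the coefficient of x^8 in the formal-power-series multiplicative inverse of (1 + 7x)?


The inverse is 1/(1 + 7x). Apply the geometric identity 1/(1 - y) = sum_{k>=0} y^k with y = -7x:
1/(1 + 7x) = sum_{k>=0} (-7)^k x^k.
So the coefficient of x^8 is (-7)^8 = 5764801.

5764801


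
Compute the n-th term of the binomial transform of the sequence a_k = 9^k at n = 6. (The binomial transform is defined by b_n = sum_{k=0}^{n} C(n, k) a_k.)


With a_k = 9^k, b_n = sum_{k=0}^{n} C(n, k) 9^k = (1 + 9)^n by the binomial theorem.
For n = 6: (1 + 9)^6 = 10^6 = 1000000.

1000000


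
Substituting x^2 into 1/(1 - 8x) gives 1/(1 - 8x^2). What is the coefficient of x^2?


The coefficient of x^(2m) in 1/(1 - 8x^2) is 8^m.
With n = 2 = 2*1, the coefficient is 8^1 = 8.

8


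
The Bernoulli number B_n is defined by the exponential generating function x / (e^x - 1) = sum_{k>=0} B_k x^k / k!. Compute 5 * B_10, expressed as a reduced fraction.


Bernoulli numbers can also be computed recursively via B_0 = 1 and sum_{j=0}^{m} C(m+1, j) B_j = 0 for m >= 1. Odd-index Bernoulli numbers vanish for k >= 3.
Computing B_10 = 5/66, so 5 * B_10 = 5 * 5/66 = 25/66.

25/66


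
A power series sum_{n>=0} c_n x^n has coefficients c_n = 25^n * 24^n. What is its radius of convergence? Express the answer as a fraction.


By the root test (Cauchy-Hadamard), the radius is R = 1 / limsup_n |c_n|^(1/n).
Here |c_n|^(1/n) = (25^n * 24^n)^(1/n) = 25 * 24 = 600 for all n.
So R = 1/600 = 1/600.

1/600


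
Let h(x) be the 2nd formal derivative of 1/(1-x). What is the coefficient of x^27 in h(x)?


Differentiating 2 times: d^2/dx^2 [1/(1-x)] = 2!/(1-x)^3.
The expansion 1/(1-x)^3 = sum_{k>=0} C(k+2, 2) x^k, so the coefficient of x^n in 2!/(1-x)^3 is 2! * C(n+2, 2).
For n = 27: 2 * C(29, 2) = 2 * 406 = 812

812


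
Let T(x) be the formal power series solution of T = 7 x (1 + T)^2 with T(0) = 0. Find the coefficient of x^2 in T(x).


Apply the Lagrange inversion formula: if T = 7 x * phi(T) with phi(t) = (1 + t)^2, then [x^n] T = 7^n * (1/n) [t^(n-1)] phi(t)^n = 7^n * (1/n) [t^(n-1)] (1 + t)^(2n) = 7^n * (1/n) C(2n, n-1).
Using the identity C(2n, n-1) = C(2n, n) * n / (n+1), the unscaled factor equals C(2n, n) / (n+1) = C_n, the n-th Catalan number.
For n = 2: C_2 = C(4, 2) / 3 = 6/3 = 2.
With the 7^2 = 49 factor, the coefficient is 49 * 2 = 98.

98


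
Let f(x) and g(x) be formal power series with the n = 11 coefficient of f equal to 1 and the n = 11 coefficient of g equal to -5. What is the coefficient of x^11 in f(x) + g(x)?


Addition of formal power series is termwise.
The coefficient of x^11 in f + g = 1 + -5
= -4

-4


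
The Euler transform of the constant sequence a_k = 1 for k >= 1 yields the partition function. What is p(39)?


The Euler transform converts the sequence a_k = 1 into the number of integer partitions.
Using the recurrence or dynamic programming:
p(39) = 31185

31185


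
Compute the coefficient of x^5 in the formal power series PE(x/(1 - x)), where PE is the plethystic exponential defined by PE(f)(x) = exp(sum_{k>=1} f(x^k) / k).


For f(x) = x/(1 - x) we have
sum_{k>=1} f(x^k) / k = sum_{k>=1} (1/k) * x^k / (1 - x^k) = sum_{k, m >= 1} x^(k m) / k,
which after exponentiating simplifies to
PE(x/(1 - x)) = prod_{k>=1} 1 / (1 - x^k).
This is the generating function for the partition function p(n), so the coefficient of x^5 is p(5).
Computing p(5) by dynamic programming over parts 1, 2, ..., 5: p(5) = 7.

7


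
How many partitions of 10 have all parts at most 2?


Using the generating function (1-x)^(-1)(1-x^2)^(-1),
the coefficient of x^10 counts these restricted partitions.
Result = 6

6


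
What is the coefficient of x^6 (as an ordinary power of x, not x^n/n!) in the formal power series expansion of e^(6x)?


The exponential series is e^y = sum_{k>=0} y^k / k!. Substituting y = 6x gives
e^(6x) = sum_{k>=0} 6^k x^k / k!.
So the coefficient of x^n is a^n/n! with a = 6, n = 6:
6^6 / 6! = 46656/720 = 324/5

324/5


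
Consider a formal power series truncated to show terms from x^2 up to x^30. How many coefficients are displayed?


From x^2 to x^30 inclusive, the count is 30 - 2 + 1 = 29.

29


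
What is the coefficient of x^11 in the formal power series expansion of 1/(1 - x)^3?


The negative binomial / multiset identity is
1/(1 - x)^r = sum_{k>=0} C(k + r - 1, r - 1) x^k.
Here r = 3 and k = 11, so the coefficient is
C(11 + 2, 2) = C(13, 2)
= 78

78


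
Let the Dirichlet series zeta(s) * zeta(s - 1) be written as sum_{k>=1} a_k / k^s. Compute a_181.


Convolution gives a_k = sum_{d | k} d * 1 = sum_{d | k} d = sigma(k), the sum of positive divisors of k.
For k = 181, the divisors are 1, 181, so
sigma(181) = 1 + 181 = 182.

182


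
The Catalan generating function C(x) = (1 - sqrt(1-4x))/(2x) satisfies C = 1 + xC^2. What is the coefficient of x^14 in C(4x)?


Substituting x -> 4x scales the n-th coefficient by 4^n, so [x^14] C(4x) = 4^14 * C_14.
C_14 = C(2*14, 14)/(15) = 40116600/15 = 2674440.
So 4^14 * 2674440 = 268435456 * 2674440 = 717914520944640.

717914520944640


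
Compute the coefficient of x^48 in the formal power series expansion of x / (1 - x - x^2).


Let f(x) = sum_{k>=0} a_k x^k. Multiplying f(x) * (1 - x - x^2) = x and matching coefficients gives a_0 = 0, a_1 = 1, and a_k = a_{k-1} + a_{k-2} for k >= 2. These are the Fibonacci numbers F_k.
Iterating from F_0 = 0, F_1 = 1:
F_0=0, F_1=1, F_2=1, F_3=2, F_4=3, F_5=5, F_6=8, F_7=13, F_8=21, F_9=34, ...
F_48 = 4807526976.

4807526976


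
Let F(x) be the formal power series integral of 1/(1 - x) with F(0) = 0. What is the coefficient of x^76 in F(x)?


1/(1 - x) = sum_{k>=0} x^k. Integrating termwise and using F(0) = 0 gives
F(x) = sum_{k>=0} x^(k+1) / (k+1) = sum_{m>=1} x^m / m = -ln(1 - x).
So the coefficient of x^76 is 1/76 = 1/76.

1/76


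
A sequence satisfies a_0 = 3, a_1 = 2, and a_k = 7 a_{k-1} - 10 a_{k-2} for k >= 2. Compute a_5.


The characteristic equation is t^2 - 7 t + 10 = 0, with roots r_1 = 5 and r_2 = 2 (so c_1 = r_1 + r_2, c_2 = -r_1 r_2 as required).
One can use the closed form a_n = A r_1^n + B r_2^n, but direct iteration is more reliable:
a_0 = 3, a_1 = 2, a_2 = -16, a_3 = -132, a_4 = -764, a_5 = -4028.
So a_5 = -4028.

-4028


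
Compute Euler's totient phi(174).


phi(n) counts integers in [1, n] coprime to n. Using the multiplicative formula phi(n) = n * prod_{p | n} (1 - 1/p):
174 = 2 * 3 * 29, so
phi(174) = 174 * (1 - 1/2) * (1 - 1/3) * (1 - 1/29) = 56.

56


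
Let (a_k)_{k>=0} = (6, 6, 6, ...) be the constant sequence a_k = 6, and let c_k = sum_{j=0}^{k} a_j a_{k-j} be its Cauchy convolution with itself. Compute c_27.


Since a_j = 6 for all j >= 0, the convolution sum becomes
c_k = sum_{j=0}^{k} 6 * 6 = 36 * (k + 1).
Equivalently, the generating function of (a_k) is 6/(1 - x) and its square is 36/(1 - x)^2 = sum_{k>=0} 36(k + 1) x^k.
For k = 27: 36 * 28 = 1008.

1008


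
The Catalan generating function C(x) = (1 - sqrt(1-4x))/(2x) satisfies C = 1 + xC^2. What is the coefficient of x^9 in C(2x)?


Substituting x -> 2x scales the n-th coefficient by 2^n, so [x^9] C(2x) = 2^9 * C_9.
C_9 = C(2*9, 9)/(10) = 48620/10 = 4862.
So 2^9 * 4862 = 512 * 4862 = 2489344.

2489344


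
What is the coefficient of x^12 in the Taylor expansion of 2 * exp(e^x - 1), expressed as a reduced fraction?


exp(e^x - 1) = sum_{k>=0} Bell_k x^k / k!, where Bell_k is the k-th Bell number.
So the coefficient of x^12 is 2 * Bell_12 / 12!.
Computing: Bell_12 = 4213597 and 12! = 479001600, giving
2 * 4213597/479001600 = 4213597/239500800.

4213597/239500800


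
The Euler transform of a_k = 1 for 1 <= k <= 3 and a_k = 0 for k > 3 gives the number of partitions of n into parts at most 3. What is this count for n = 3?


Partitions of 3 into parts at most 3:
Using generating function (1-x)^(-1)(1-x^2)^(-1)(1-x^3)^(-1),
the coefficient of x^3 = 3

3


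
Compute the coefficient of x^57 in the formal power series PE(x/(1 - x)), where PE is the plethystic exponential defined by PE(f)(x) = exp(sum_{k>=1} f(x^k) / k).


For f(x) = x/(1 - x) we have
sum_{k>=1} f(x^k) / k = sum_{k>=1} (1/k) * x^k / (1 - x^k) = sum_{k, m >= 1} x^(k m) / k,
which after exponentiating simplifies to
PE(x/(1 - x)) = prod_{k>=1} 1 / (1 - x^k).
This is the generating function for the partition function p(n), so the coefficient of x^57 is p(57).
Computing p(57) by dynamic programming over parts 1, 2, ..., 57: p(57) = 614154.

614154


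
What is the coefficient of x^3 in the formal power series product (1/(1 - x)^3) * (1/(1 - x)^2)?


Combine the factors: (1/(1 - x)^3) * (1/(1 - x)^2) = 1/(1 - x)^5.
Then use 1/(1 - x)^r = sum_{k>=0} C(k + r - 1, r - 1) x^k with r = 5 and k = 3:
C(7, 4) = 35.

35


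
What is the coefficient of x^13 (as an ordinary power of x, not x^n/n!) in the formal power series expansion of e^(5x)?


The exponential series is e^y = sum_{k>=0} y^k / k!. Substituting y = 5x gives
e^(5x) = sum_{k>=0} 5^k x^k / k!.
So the coefficient of x^n is a^n/n! with a = 5, n = 13:
5^13 / 13! = 1220703125/6227020800 = 48828125/249080832

48828125/249080832


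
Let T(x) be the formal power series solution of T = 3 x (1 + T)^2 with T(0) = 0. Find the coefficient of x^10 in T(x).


Apply the Lagrange inversion formula: if T = 3 x * phi(T) with phi(t) = (1 + t)^2, then [x^n] T = 3^n * (1/n) [t^(n-1)] phi(t)^n = 3^n * (1/n) [t^(n-1)] (1 + t)^(2n) = 3^n * (1/n) C(2n, n-1).
Using the identity C(2n, n-1) = C(2n, n) * n / (n+1), the unscaled factor equals C(2n, n) / (n+1) = C_n, the n-th Catalan number.
For n = 10: C_10 = C(20, 10) / 11 = 184756/11 = 16796.
With the 3^10 = 59049 factor, the coefficient is 59049 * 16796 = 991787004.

991787004


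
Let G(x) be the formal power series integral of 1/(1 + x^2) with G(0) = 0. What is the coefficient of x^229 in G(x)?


1/(1 + x^2) = sum_{j>=0} (-1)^j x^(2j). Integrating termwise with G(0) = 0:
G(x) = sum_{j>=0} (-1)^j x^(2j+1) / (2j+1) = arctan(x).
Only odd powers are nonzero. For x^229 write 229 = 2*114 + 1, giving
(-1)^114 / 229 = 1/229 = 1/229.

1/229


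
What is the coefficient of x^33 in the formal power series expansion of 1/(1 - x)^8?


The negative binomial / multiset identity is
1/(1 - x)^r = sum_{k>=0} C(k + r - 1, r - 1) x^k.
Here r = 8 and k = 33, so the coefficient is
C(33 + 7, 7) = C(40, 7)
= 18643560

18643560


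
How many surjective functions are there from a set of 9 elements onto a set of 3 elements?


By inclusion-exclusion on which target elements are missed, the number of surjections from an n-set onto a k-set is
surj(n, k) = sum_{j=0}^{k} (-1)^j C(k, j) (k - j)^n.
Equivalently surj(n, k) = k! * S(n, k), where S(n, k) is the Stirling number of the second kind.
For n = 9, k = 3:
S(9, 3) = 3025, so
surj = 3! * 3025 = 6 * 3025 = 18150.

18150


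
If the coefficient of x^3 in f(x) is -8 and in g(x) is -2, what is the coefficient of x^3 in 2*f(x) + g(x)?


Scalar multiplication scales coefficients: 2 * -8 = -16.
Then add the g coefficient: -16 + -2
= -18

-18


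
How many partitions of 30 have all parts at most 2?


Using the generating function (1-x)^(-1)(1-x^2)^(-1),
the coefficient of x^30 counts these restricted partitions.
Result = 16

16


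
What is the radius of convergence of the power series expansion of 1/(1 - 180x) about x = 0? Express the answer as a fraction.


Expanding 1/(1 - 180x) = sum_{k>=0} 180^k x^k, the series converges when |180x| < 1, i.e., |x| < 1/180.
So the radius of convergence is 1/180 = 1/180.

1/180


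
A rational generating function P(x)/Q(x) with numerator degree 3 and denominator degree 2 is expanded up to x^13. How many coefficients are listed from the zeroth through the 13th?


Expanding up to x^13 gives the coefficients for x^0, x^1, ..., x^13.
That is 13 + 1 = 14 coefficients in total.

14


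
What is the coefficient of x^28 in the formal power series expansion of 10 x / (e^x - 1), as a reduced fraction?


The exponential generating function for Bernoulli numbers is
x / (e^x - 1) = sum_{k>=0} B_k x^k / k!.
So the coefficient of x^28 in 10 x / (e^x - 1) is 10 B_28 / 28!.
Computing: B_28 = -23749461029/870, 28! = 304888344611713860501504000000, giving
10 * -23749461029/870 / 304888344611713860501504000000 = -3392780147/3789326568745586551947264000000.

-3392780147/3789326568745586551947264000000


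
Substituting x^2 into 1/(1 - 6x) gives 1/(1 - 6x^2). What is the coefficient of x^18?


The coefficient of x^(2m) in 1/(1 - 6x^2) is 6^m.
With n = 18 = 2*9, the coefficient is 6^9 = 10077696.

10077696


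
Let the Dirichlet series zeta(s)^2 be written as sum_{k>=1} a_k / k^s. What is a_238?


The Dirichlet convolution of the constant function 1 with itself gives (1 * 1)(k) = sum_{d | k} 1 = d(k), the number of positive divisors of k.
Since zeta(s) = sum_{k>=1} 1/k^s, we have zeta(s)^2 = sum_{k>=1} d(k)/k^s, so a_k = d(k).
For k = 238: the divisors are 1, 2, 7, 14, 17, 34, 119, 238.
Count = 8.

8


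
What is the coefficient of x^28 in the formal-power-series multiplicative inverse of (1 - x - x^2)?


Let the inverse be f(x) = sum_{k>=0} a_k x^k. From f(x) * (1 - x - x^2) = 1 and matching coefficients:
 x^0: a_0 = 1.
 x^1: a_1 - a_0 = 0, so a_1 = 1.
 x^k (k >= 2): a_k - a_{k-1} - a_{k-2} = 0, i.e. a_k = a_{k-1} + a_{k-2}.
This is the Fibonacci-type recurrence shifted so that a_0 = a_1 = 1.
Iterating: a_0=1, a_1=1, a_2=2, a_3=3, a_4=5, a_5=8, a_6=13, a_7=21, a_8=34, a_9=55, ...
a_28 = 514229.

514229


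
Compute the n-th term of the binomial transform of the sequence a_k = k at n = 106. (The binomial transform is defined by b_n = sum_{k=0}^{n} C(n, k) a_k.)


With a_k = k, b_n = sum_{k=0}^{n} C(n, k) k. Using k * C(n, k) = n * C(n-1, k-1) gives b_n = n * sum_{k>=1} C(n-1, k-1) = n * 2^(n-1).
For n = 106: 106 * 2^105 = 106 * 40564819207303340847894502572032 = 4299870835974154129876817272635392.

4299870835974154129876817272635392


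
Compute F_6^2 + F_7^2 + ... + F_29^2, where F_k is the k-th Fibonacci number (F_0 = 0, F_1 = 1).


There is a standard identity sum_{k=0}^{N} F_k^2 = F_N * F_{N+1} (proved inductively from the telescoping relation F_k^2 = F_k F_{k+1} - F_{k-1} F_k). Then
sum_{k=6}^{29} F_k^2 = F_29 F_30 - F_5 F_6.
Computing: F_29 = 514229, F_30 = 832040, F_5 = 5, F_6 = 8.
Sum = 514229 * 832040 - 5 * 8 = 427859097120.

427859097120


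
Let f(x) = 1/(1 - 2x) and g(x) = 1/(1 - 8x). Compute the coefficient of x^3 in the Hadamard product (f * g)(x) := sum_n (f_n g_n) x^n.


f has coefficients f_k = 2^k and g has coefficients g_k = 8^k, so the Hadamard product has coefficient (f*g)_k = 2^k * 8^k = 16^k.
For k = 3: 16^3 = 4096.

4096


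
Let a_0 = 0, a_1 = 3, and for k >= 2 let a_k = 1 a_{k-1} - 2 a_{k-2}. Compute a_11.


Iterating the recurrence forward:
a_0 = 0
a_1 = 3
a_2 = 1*3 - 2*0 = 3
a_3 = 1*3 - 2*3 = -3
a_4 = 1*-3 - 2*3 = -9
a_5 = 1*-9 - 2*-3 = -3
a_6 = 1*-3 - 2*-9 = 15
a_7 = 1*15 - 2*-3 = 21
a_8 = 1*21 - 2*15 = -9
a_9 = 1*-9 - 2*21 = -51
a_10 = 1*-51 - 2*-9 = -33
a_11 = 1*-33 - 2*-51 = 69
So a_11 = 69.

69


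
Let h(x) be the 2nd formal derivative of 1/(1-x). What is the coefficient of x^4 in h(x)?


Differentiating 2 times: d^2/dx^2 [1/(1-x)] = 2!/(1-x)^3.
The expansion 1/(1-x)^3 = sum_{k>=0} C(k+2, 2) x^k, so the coefficient of x^n in 2!/(1-x)^3 is 2! * C(n+2, 2).
For n = 4: 2 * C(6, 2) = 2 * 15 = 30

30


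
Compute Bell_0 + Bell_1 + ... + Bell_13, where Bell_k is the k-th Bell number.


Recall Bell_k counts set partitions of a k-set (with Bell_0 = 1 by convention).
Bell_0 through Bell_13: 1, 1, 2, 5, 15, 52, 203, 877, 4140, 21147, 115975, 678570, 4213597, 27644437
Sum = 1 + 1 + 2 + 5 + 15 + 52 + 203 + 877 + 4140 + 21147 + 115975 + 678570 + 4213597 + 27644437 = 32679022.

32679022


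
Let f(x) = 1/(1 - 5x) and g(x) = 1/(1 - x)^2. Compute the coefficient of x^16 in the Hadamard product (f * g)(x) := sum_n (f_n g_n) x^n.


f has coefficients f_k = 5^k. For g = 1/(1 - x)^2 the coefficient is g_k = C(k + 1, 1) = k + 1. The Hadamard coefficient is (f * g)_k = 5^k * (k + 1).
For k = 16: 5^16 * 17 = 152587890625 * 17 = 2593994140625.

2593994140625


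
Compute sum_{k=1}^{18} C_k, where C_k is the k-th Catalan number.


C_1 through C_18: 1, 2, 5, 14, 42, 132, 429, 1430, 4862, 16796, 58786, 208012, 742900, 2674440, 9694845, 35357670, 129644790, 477638700
Sum = 1 + 2 + 5 + 14 + 42 + 132 + 429 + 1430 + 4862 + 16796 + 58786 + 208012 + 742900 + 2674440 + 9694845 + 35357670 + 129644790 + 477638700
= 656043856

656043856


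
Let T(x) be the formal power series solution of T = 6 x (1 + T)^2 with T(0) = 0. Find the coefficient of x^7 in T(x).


Apply the Lagrange inversion formula: if T = 6 x * phi(T) with phi(t) = (1 + t)^2, then [x^n] T = 6^n * (1/n) [t^(n-1)] phi(t)^n = 6^n * (1/n) [t^(n-1)] (1 + t)^(2n) = 6^n * (1/n) C(2n, n-1).
Using the identity C(2n, n-1) = C(2n, n) * n / (n+1), the unscaled factor equals C(2n, n) / (n+1) = C_n, the n-th Catalan number.
For n = 7: C_7 = C(14, 7) / 8 = 3432/8 = 429.
With the 6^7 = 279936 factor, the coefficient is 279936 * 429 = 120092544.

120092544


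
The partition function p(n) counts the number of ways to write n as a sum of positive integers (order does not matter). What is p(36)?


Using the generating function prod_{k>=1} 1/(1-x^k), we compute p(36).
By dynamic programming over parts 1 through 36:
p(36) = 17977

17977


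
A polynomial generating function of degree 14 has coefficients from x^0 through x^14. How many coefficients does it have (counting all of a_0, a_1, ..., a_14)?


A polynomial of degree 14 takes the form a_0 + a_1 x + ... + a_14 x^14.
The number of coefficients is 14 + 1 = 15.

15


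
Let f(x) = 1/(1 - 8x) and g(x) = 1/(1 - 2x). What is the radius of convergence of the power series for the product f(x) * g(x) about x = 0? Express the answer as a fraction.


The radius of 1/(1 - 8x) is 1/8 (nearest singularity at x = 1/8), and the radius of 1/(1 - 2x) is 1/2.
The product f(x)*g(x) = 1/((1 - 8x)(1 - 2x)) has singularities at both 1/8 and 1/2, so its radius of convergence is the distance to the nearest one:
min(1/8, 1/2) = 1/8.

1/8


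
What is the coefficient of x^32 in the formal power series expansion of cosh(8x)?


The Maclaurin series is cosh(t) = sum_{m>=0} t^(2m) / (2m)!, so substituting t = 8x, only even powers of x are nonzero, with coefficient of x^(2m) equal to 8^(2m) / (2m)!.
For x^32 the coefficient is 8^32/32! = 79228162514264337593543950336/263130836933693530167218012160000000 = 36893488147419103232/122529844256906551386796875.

36893488147419103232/122529844256906551386796875


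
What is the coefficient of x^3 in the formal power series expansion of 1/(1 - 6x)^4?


The general identity 1/(1 - c x)^r = sum_{k>=0} c^k C(k + r - 1, r - 1) x^k follows by substituting y = c x into 1/(1 - y)^r = sum_{k>=0} C(k + r - 1, r - 1) y^k.
For c = 6, r = 4, k = 3:
6^3 * C(6, 3) = 216 * 20 = 4320.

4320


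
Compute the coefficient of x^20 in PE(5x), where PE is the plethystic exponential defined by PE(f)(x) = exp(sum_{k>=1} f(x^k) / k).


With f(x) = 5x, the exponent is sum_{k>=1} 5 x^k / k = 5 * (-ln(1 - x)). Exponentiating:
PE(5x) = exp(-5 ln(1 - x)) = 1/(1 - x)^5.
By the negative binomial expansion, [x^n] 1/(1 - x)^5 = C(n + 4, 4).
For n = 20: C(24, 4) = 10626.

10626


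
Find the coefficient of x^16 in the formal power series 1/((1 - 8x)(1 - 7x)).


By partial fractions or Cauchy convolution:
The coefficient equals sum_{k=0}^{16} 8^k * 7^(16-k).
= 2019169299698041

2019169299698041


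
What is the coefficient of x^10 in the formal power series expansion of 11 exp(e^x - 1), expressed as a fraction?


exp(e^x - 1) is the exponential generating function for the Bell numbers Bell_k: exp(e^x - 1) = sum_{k>=0} Bell_k x^k / k!.
So the coefficient of x^10 in 11 exp(e^x - 1) is 11 Bell_10 / 10!.
Computing: Bell_10 = 115975 and 10! = 3628800, giving
11 * 115975/3628800 = 51029/145152.

51029/145152


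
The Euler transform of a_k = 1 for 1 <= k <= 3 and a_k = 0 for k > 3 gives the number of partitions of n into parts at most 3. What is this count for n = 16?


Partitions of 16 into parts at most 3:
Using generating function (1-x)^(-1)(1-x^2)^(-1)(1-x^3)^(-1),
the coefficient of x^16 = 30

30


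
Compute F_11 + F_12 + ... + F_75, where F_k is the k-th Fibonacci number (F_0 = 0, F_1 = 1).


Use the identity sum_{k=0}^{N} F_k = F_{N+2} - 1 (which follows from F_{k+2} - F_{k+1} = F_k). Then
sum_{k=11}^{75} F_k = (F_{77} - 1) - (F_{12} - 1) = F_{77} - F_{12}.
Computing: F_{77} = 5527939700884757, F_{12} = 144, so
Sum = 5527939700884757 - 144 = 5527939700884613.

5527939700884613


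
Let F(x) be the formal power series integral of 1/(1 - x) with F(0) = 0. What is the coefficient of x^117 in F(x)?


1/(1 - x) = sum_{k>=0} x^k. Integrating termwise and using F(0) = 0 gives
F(x) = sum_{k>=0} x^(k+1) / (k+1) = sum_{m>=1} x^m / m = -ln(1 - x).
So the coefficient of x^117 is 1/117 = 1/117.

1/117


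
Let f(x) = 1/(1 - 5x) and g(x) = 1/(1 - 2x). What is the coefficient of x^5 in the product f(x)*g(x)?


The coefficient of x^n in f*g is the Cauchy product: sum_{k=0}^{n} a^k * b^(n-k).
With a=5, b=2, n=5:
sum_{k=0}^{5} 5^k * 2^(5-k)
= 5187

5187


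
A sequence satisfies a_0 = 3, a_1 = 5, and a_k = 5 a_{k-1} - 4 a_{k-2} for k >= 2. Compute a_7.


The characteristic equation is t^2 - 5 t + 4 = 0, with roots r_1 = 4 and r_2 = 1 (so c_1 = r_1 + r_2, c_2 = -r_1 r_2 as required).
One can use the closed form a_n = A r_1^n + B r_2^n, but direct iteration is more reliable:
a_0 = 3, a_1 = 5, a_2 = 13, a_3 = 45, a_4 = 173, a_5 = 685, a_6 = 2733, a_7 = 10925.
So a_7 = 10925.

10925


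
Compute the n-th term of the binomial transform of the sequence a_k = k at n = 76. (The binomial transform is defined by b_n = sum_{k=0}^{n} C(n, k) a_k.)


With a_k = k, b_n = sum_{k=0}^{n} C(n, k) k. Using k * C(n, k) = n * C(n-1, k-1) gives b_n = n * sum_{k>=1} C(n-1, k-1) = n * 2^(n-1).
For n = 76: 76 * 2^75 = 76 * 37778931862957161709568 = 2871198821584744289927168.

2871198821584744289927168


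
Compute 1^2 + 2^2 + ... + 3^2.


This power sum has a closed form given by Faulhaber's formula
sum_{k=1}^{m} k^p = (1 / (p + 1)) * sum_{j=0}^{p} C(p + 1, j) B_j m^(p + 1 - j),
but for small m direct computation is fastest:
1 + 4 + 9 = 14.

14


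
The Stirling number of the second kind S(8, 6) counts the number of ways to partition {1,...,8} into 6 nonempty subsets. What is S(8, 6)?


Using the explicit formula S(n,k) = (1/k!) sum_{j=0}^{k} (-1)^(k-j) C(k,j) j^n:
S(8, 6) = 266
Equivalently, S(n,k) is n! times the coefficient of x^n in the EGF (e^x - 1)^k / k!.

266


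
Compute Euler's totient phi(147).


phi(n) counts integers in [1, n] coprime to n. Using the multiplicative formula phi(n) = n * prod_{p | n} (1 - 1/p):
147 = 3 * 7^2, so
phi(147) = 147 * (1 - 1/3) * (1 - 1/7) = 84.

84


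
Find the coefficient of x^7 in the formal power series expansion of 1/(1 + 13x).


Write 1/(1 + c x) = 1/(1 - (-c) x) and apply the geometric-series identity
1/(1 - y) = sum_{k>=0} y^k to get 1/(1 + c x) = sum_{k>=0} (-c)^k x^k.
So the coefficient of x^k is (-c)^k = (-1)^k * c^k.
Here c = 13 and k = 7:
(-13)^7 = -1 * 62748517 = -62748517

-62748517


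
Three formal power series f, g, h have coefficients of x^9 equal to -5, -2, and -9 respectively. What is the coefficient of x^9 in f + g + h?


Series addition is componentwise:
-5 + -2 + -9
= -16

-16


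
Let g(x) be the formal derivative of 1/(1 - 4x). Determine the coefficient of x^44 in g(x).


Differentiate termwise: d/dx sum_{k>=0} 4^k x^k = sum_{k>=1} k 4^k x^(k-1) = sum_{j>=0} (j+1) 4^(j+1) x^j.
Equivalently, d/dx [1/(1 - 4x)] = 4/(1 - 4x)^2.
For j = 44: 45 * 4^45 = 45 * 1237940039285380274899124224 = 55707301767842112370460590080.

55707301767842112370460590080


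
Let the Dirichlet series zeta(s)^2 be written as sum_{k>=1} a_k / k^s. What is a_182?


The Dirichlet convolution of the constant function 1 with itself gives (1 * 1)(k) = sum_{d | k} 1 = d(k), the number of positive divisors of k.
Since zeta(s) = sum_{k>=1} 1/k^s, we have zeta(s)^2 = sum_{k>=1} d(k)/k^s, so a_k = d(k).
For k = 182: the divisors are 1, 2, 7, 13, 14, 26, 91, 182.
Count = 8.

8


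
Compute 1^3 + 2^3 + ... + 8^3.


This power sum has a closed form given by Faulhaber's formula
sum_{k=1}^{m} k^p = (1 / (p + 1)) * sum_{j=0}^{p} C(p + 1, j) B_j m^(p + 1 - j),
but for small m direct computation is fastest:
1 + 8 + 27 + 64 + 125 + 216 + 343 + 512 = 1296.

1296


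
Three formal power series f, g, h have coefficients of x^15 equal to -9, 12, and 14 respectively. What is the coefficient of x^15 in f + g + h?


Series addition is componentwise:
-9 + 12 + 14
= 17

17


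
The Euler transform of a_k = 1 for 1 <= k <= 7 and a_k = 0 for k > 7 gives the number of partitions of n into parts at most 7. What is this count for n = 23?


Partitions of 23 into parts at most 7:
Using generating function (1-x)^(-1)(1-x^2)^(-1)...(1-x^7)^(-1),
the coefficient of x^23 = 618

618


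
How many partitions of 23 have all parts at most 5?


Using the generating function (1-x)^(-1)(1-x^2)^(-1)...(1-x^5)^(-1),
the coefficient of x^23 counts these restricted partitions.
Result = 291

291


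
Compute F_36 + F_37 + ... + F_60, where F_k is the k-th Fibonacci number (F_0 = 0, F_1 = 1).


Use the identity sum_{k=0}^{N} F_k = F_{N+2} - 1 (which follows from F_{k+2} - F_{k+1} = F_k). Then
sum_{k=36}^{60} F_k = (F_{62} - 1) - (F_{37} - 1) = F_{62} - F_{37}.
Computing: F_{62} = 4052739537881, F_{37} = 24157817, so
Sum = 4052739537881 - 24157817 = 4052715380064.

4052715380064


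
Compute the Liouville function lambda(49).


The Liouville function is lambda(k) = (-1)^Omega(k), where Omega(k) counts the prime factors of k with multiplicity.
Factoring: 49 = 7 * 7, so Omega(49) = 2.
lambda(49) = (-1)^2 = 1.

1


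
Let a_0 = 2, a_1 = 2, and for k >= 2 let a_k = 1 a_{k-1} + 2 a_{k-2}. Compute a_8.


Iterating the recurrence forward:
a_0 = 2
a_1 = 2
a_2 = 1*2 + 2*2 = 6
a_3 = 1*6 + 2*2 = 10
a_4 = 1*10 + 2*6 = 22
a_5 = 1*22 + 2*10 = 42
a_6 = 1*42 + 2*22 = 86
a_7 = 1*86 + 2*42 = 170
a_8 = 1*170 + 2*86 = 342
So a_8 = 342.

342


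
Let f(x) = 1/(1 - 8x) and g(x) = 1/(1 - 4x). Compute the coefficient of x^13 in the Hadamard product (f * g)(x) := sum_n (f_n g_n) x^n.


f has coefficients f_k = 8^k and g has coefficients g_k = 4^k, so the Hadamard product has coefficient (f*g)_k = 8^k * 4^k = 32^k.
For k = 13: 32^13 = 36893488147419103232.

36893488147419103232


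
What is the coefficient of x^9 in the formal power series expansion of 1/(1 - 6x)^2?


The general identity 1/(1 - c x)^r = sum_{k>=0} c^k C(k + r - 1, r - 1) x^k follows by substituting y = c x into 1/(1 - y)^r = sum_{k>=0} C(k + r - 1, r - 1) y^k.
For c = 6, r = 2, k = 9:
6^9 * C(10, 1) = 10077696 * 10 = 100776960.

100776960


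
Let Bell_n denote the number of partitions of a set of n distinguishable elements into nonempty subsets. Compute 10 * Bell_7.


Bell_7 can be computed from the Bell triangle or from Dobinski's identity Bell_n = (1/e) * sum_{k>=0} k^n / k!.
Computing Bell_7 = 877.
Then 10 * 877 = 8770.

8770


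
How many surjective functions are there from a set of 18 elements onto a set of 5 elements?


By inclusion-exclusion on which target elements are missed, the number of surjections from an n-set onto a k-set is
surj(n, k) = sum_{j=0}^{k} (-1)^j C(k, j) (k - j)^n.
Equivalently surj(n, k) = k! * S(n, k), where S(n, k) is the Stirling number of the second kind.
For n = 18, k = 5:
S(18, 5) = 28958095545, so
surj = 5! * 28958095545 = 120 * 28958095545 = 3474971465400.

3474971465400


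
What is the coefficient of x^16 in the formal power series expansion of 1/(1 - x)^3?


The negative binomial / multiset identity is
1/(1 - x)^r = sum_{k>=0} C(k + r - 1, r - 1) x^k.
Here r = 3 and k = 16, so the coefficient is
C(16 + 2, 2) = C(18, 2)
= 153

153


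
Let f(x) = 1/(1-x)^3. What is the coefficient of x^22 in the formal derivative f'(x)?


Differentiate: d/dx [ 1/(1-x)^r ] = r / (1-x)^(r+1).
Here r = 3, so f'(x) = 3 / (1-x)^4.
The expansion of 1/(1-x)^(r+1) has coefficient of x^n equal to C(n+r, r).
So the coefficient of x^22 in f'(x) is
3 * C(25, 3) = 3 * 2300 = 6900

6900


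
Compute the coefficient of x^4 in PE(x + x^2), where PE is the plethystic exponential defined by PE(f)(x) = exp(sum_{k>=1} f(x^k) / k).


With f(x) = x + x^2, the exponent is sum_{k>=1} (x^k + x^(2k)) / k = -ln(1 - x) - ln(1 - x^2). Exponentiating:
PE(x + x^2) = 1 / ((1 - x)(1 - x^2)).
This is the generating function for partitions of n into parts of size 1 or 2. The number of 2's can be any j in 0..2, and the rest are 1's, so
[x^4] = floor(4/2) + 1 = 3.

3


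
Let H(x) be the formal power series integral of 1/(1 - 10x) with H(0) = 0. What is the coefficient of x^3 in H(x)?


1/(1 - 10x) = sum_{k>=0} 10^k x^k. Integrating termwise with H(0) = 0:
H(x) = sum_{k>=0} 10^k x^(k+1) / (k+1) = sum_{m>=1} 10^(m-1) x^m / m.
For m = 3: 10^2/3 = 100/3 = 100/3.

100/3


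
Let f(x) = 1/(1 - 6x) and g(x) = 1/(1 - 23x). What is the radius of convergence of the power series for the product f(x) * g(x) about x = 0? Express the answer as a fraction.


The radius of 1/(1 - 6x) is 1/6 (nearest singularity at x = 1/6), and the radius of 1/(1 - 23x) is 1/23.
The product f(x)*g(x) = 1/((1 - 6x)(1 - 23x)) has singularities at both 1/6 and 1/23, so its radius of convergence is the distance to the nearest one:
min(1/6, 1/23) = 1/23.

1/23


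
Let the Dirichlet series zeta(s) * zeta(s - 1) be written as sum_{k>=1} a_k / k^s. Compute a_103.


Convolution gives a_k = sum_{d | k} d * 1 = sum_{d | k} d = sigma(k), the sum of positive divisors of k.
For k = 103, the divisors are 1, 103, so
sigma(103) = 1 + 103 = 104.

104


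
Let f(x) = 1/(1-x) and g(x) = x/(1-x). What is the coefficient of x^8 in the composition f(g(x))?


First simplify the composition: f(g(x)) = 1/(1 - x/(1-x)) = (1-x)/((1-x) - x) = (1-x)/(1-2x).
Now extract the coefficient. Write (1-x)/(1-2x) = 1/(1-2x) - x/(1-2x).
The coefficient of x^n in 1/(1-2x) is 2^n, and in x/(1-2x) is 2^(n-1) (for n >= 1).
So the coefficient of x^8 is 2^8 - 2^7 = 256 - 128 = 128.

128


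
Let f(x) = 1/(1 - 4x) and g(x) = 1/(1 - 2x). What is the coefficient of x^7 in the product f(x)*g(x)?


The coefficient of x^n in f*g is the Cauchy product: sum_{k=0}^{n} a^k * b^(n-k).
With a=4, b=2, n=7:
sum_{k=0}^{7} 4^k * 2^(7-k)
= 32640

32640


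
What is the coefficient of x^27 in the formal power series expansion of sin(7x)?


The Maclaurin series is sin(t) = sum_{k>=0} (-1)^k t^(2k+1) / (2k+1)!, so substituting t = 7x, only odd powers of x are nonzero, with coefficient of x^(2k+1) equal to (-1)^k 7^(2k+1) / (2k+1)!.
Write 27 = 2*13 + 1, giving the coefficient (-1)^13 * 7^27 / 27! = -65712362363534280139543/10888869450418352160768000000 = -191581231380566414401/31745975074105982976000000.

-191581231380566414401/31745975074105982976000000


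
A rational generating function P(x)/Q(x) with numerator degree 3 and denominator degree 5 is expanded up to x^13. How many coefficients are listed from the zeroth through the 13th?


Expanding up to x^13 gives the coefficients for x^0, x^1, ..., x^13.
That is 13 + 1 = 14 coefficients in total.

14


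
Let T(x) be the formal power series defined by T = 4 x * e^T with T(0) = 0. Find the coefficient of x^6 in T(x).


Apply the Lagrange inversion formula: if T = 4 x * phi(T) with phi(t) = e^t, then
[x^n] T = 4^n * (1/n) [t^(n-1)] phi(t)^n = 4^n * (1/n) [t^(n-1)] e^(n t) = 4^n * (1/n) * n^(n-1) / (n-1)! = 4^n * n^(n-1) / n!.
When c = 1 this is the Cayley count of rooted labeled trees on n vertices, divided by n!.
For n = 6: 4^6 * 6^5 / 6! = 4096 * 7776/720 = 221184/5.

221184/5


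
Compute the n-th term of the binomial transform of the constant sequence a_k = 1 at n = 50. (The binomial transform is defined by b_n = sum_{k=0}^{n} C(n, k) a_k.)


With a_k = 1 for all k, b_n = sum_{k=0}^{n} C(n, k) = 2^n by the binomial theorem.
For n = 50: 2^50 = 1125899906842624.

1125899906842624


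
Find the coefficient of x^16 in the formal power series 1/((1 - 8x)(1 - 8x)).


By partial fractions or Cauchy convolution:
The coefficient equals sum_{k=0}^{16} 8^k * 8^(16-k).
= 4785074604081152

4785074604081152


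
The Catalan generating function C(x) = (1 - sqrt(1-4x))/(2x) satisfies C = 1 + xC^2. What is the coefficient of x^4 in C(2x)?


Substituting x -> 2x scales the n-th coefficient by 2^n, so [x^4] C(2x) = 2^4 * C_4.
C_4 = C(2*4, 4)/(5) = 70/5 = 14.
So 2^4 * 14 = 16 * 14 = 224.

224


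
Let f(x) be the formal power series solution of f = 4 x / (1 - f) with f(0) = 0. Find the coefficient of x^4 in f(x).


Apply Lagrange inversion: f = 4 x * phi(f) with phi(t) = 1/(1 - t), so
[x^n] f = 4^n * (1/n) [t^(n-1)] phi(t)^n = 4^n * (1/n) [t^(n-1)] (1 - t)^(-n) = 4^n * (1/n) C(2n - 2, n - 1) = 4^n * C_{n-1}.
For n = 4: C_3 = C(6, 3) / 4 = 20/4 = 5.
With the 4^4 = 256 factor, the coefficient is 256 * 5 = 1280.

1280


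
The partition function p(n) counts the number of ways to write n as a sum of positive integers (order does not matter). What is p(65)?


Using the generating function prod_{k>=1} 1/(1-x^k), we compute p(65).
By dynamic programming over parts 1 through 65:
p(65) = 2012558

2012558


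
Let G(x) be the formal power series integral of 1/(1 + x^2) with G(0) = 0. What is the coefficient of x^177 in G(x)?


1/(1 + x^2) = sum_{j>=0} (-1)^j x^(2j). Integrating termwise with G(0) = 0:
G(x) = sum_{j>=0} (-1)^j x^(2j+1) / (2j+1) = arctan(x).
Only odd powers are nonzero. For x^177 write 177 = 2*88 + 1, giving
(-1)^88 / 177 = 1/177 = 1/177.

1/177


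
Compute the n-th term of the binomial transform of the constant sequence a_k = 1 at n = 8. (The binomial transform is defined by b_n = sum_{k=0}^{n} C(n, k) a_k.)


With a_k = 1 for all k, b_n = sum_{k=0}^{n} C(n, k) = 2^n by the binomial theorem.
For n = 8: 2^8 = 256.

256


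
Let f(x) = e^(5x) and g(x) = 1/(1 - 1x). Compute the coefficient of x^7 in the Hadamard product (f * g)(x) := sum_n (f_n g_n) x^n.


Expanding: f_k = 5^k/k! (from e^(5x)) and g_k = 1^k (from 1/(1 - 1x)). So the Hadamard coefficient (f * g)_k = 5^k 1^k / k! = (5)^k / k!.
For k = 7: 5^7/7! = 78125/5040 = 15625/1008.

15625/1008


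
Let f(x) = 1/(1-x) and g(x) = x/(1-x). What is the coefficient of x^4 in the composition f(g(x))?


First simplify the composition: f(g(x)) = 1/(1 - x/(1-x)) = (1-x)/((1-x) - x) = (1-x)/(1-2x).
Now extract the coefficient. Write (1-x)/(1-2x) = 1/(1-2x) - x/(1-2x).
The coefficient of x^n in 1/(1-2x) is 2^n, and in x/(1-2x) is 2^(n-1) (for n >= 1).
So the coefficient of x^4 is 2^4 - 2^3 = 16 - 8 = 8.

8
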